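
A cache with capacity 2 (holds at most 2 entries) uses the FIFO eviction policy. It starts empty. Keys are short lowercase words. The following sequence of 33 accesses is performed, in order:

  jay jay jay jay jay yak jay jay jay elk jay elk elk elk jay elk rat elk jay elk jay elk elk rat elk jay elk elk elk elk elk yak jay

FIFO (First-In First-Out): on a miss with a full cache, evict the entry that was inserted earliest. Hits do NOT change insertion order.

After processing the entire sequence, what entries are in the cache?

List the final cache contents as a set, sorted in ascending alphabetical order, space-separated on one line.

FIFO simulation (capacity=2):
  1. access jay: MISS. Cache (old->new): [jay]
  2. access jay: HIT. Cache (old->new): [jay]
  3. access jay: HIT. Cache (old->new): [jay]
  4. access jay: HIT. Cache (old->new): [jay]
  5. access jay: HIT. Cache (old->new): [jay]
  6. access yak: MISS. Cache (old->new): [jay yak]
  7. access jay: HIT. Cache (old->new): [jay yak]
  8. access jay: HIT. Cache (old->new): [jay yak]
  9. access jay: HIT. Cache (old->new): [jay yak]
  10. access elk: MISS, evict jay. Cache (old->new): [yak elk]
  11. access jay: MISS, evict yak. Cache (old->new): [elk jay]
  12. access elk: HIT. Cache (old->new): [elk jay]
  13. access elk: HIT. Cache (old->new): [elk jay]
  14. access elk: HIT. Cache (old->new): [elk jay]
  15. access jay: HIT. Cache (old->new): [elk jay]
  16. access elk: HIT. Cache (old->new): [elk jay]
  17. access rat: MISS, evict elk. Cache (old->new): [jay rat]
  18. access elk: MISS, evict jay. Cache (old->new): [rat elk]
  19. access jay: MISS, evict rat. Cache (old->new): [elk jay]
  20. access elk: HIT. Cache (old->new): [elk jay]
  21. access jay: HIT. Cache (old->new): [elk jay]
  22. access elk: HIT. Cache (old->new): [elk jay]
  23. access elk: HIT. Cache (old->new): [elk jay]
  24. access rat: MISS, evict elk. Cache (old->new): [jay rat]
  25. access elk: MISS, evict jay. Cache (old->new): [rat elk]
  26. access jay: MISS, evict rat. Cache (old->new): [elk jay]
  27. access elk: HIT. Cache (old->new): [elk jay]
  28. access elk: HIT. Cache (old->new): [elk jay]
  29. access elk: HIT. Cache (old->new): [elk jay]
  30. access elk: HIT. Cache (old->new): [elk jay]
  31. access elk: HIT. Cache (old->new): [elk jay]
  32. access yak: MISS, evict elk. Cache (old->new): [jay yak]
  33. access jay: HIT. Cache (old->new): [jay yak]
Total: 22 hits, 11 misses, 9 evictions

Answer: jay yak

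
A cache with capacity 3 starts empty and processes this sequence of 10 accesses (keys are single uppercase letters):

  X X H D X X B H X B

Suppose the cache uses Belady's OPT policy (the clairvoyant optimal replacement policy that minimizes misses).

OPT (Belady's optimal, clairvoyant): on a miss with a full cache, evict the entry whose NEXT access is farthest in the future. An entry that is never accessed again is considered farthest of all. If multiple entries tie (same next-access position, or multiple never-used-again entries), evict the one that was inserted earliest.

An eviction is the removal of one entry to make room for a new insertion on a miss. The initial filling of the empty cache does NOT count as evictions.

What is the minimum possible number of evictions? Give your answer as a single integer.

OPT (Belady) simulation (capacity=3):
  1. access X: MISS. Cache: [X]
  2. access X: HIT. Next use of X: step 5. Cache: [X]
  3. access H: MISS. Cache: [X H]
  4. access D: MISS. Cache: [X H D]
  5. access X: HIT. Next use of X: step 6. Cache: [X H D]
  6. access X: HIT. Next use of X: step 9. Cache: [X H D]
  7. access B: MISS, evict D (next use: never). Cache: [X H B]
  8. access H: HIT. Next use of H: never. Cache: [X H B]
  9. access X: HIT. Next use of X: never. Cache: [X H B]
  10. access B: HIT. Next use of B: never. Cache: [X H B]
Total: 6 hits, 4 misses, 1 evictions

Answer: 1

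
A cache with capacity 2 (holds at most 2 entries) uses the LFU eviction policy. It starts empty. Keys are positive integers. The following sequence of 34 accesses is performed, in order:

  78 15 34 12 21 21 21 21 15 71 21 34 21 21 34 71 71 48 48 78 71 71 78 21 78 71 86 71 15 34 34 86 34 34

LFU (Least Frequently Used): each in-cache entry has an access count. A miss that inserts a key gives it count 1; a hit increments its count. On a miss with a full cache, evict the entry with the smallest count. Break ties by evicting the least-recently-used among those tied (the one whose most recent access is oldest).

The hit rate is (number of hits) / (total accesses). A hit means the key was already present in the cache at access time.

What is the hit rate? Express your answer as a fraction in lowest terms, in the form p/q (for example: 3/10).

LFU simulation (capacity=2):
  1. access 78: MISS. Cache: [78(c=1)]
  2. access 15: MISS. Cache: [78(c=1) 15(c=1)]
  3. access 34: MISS, evict 78(c=1). Cache: [15(c=1) 34(c=1)]
  4. access 12: MISS, evict 15(c=1). Cache: [34(c=1) 12(c=1)]
  5. access 21: MISS, evict 34(c=1). Cache: [12(c=1) 21(c=1)]
  6. access 21: HIT, count now 2. Cache: [12(c=1) 21(c=2)]
  7. access 21: HIT, count now 3. Cache: [12(c=1) 21(c=3)]
  8. access 21: HIT, count now 4. Cache: [12(c=1) 21(c=4)]
  9. access 15: MISS, evict 12(c=1). Cache: [15(c=1) 21(c=4)]
  10. access 71: MISS, evict 15(c=1). Cache: [71(c=1) 21(c=4)]
  11. access 21: HIT, count now 5. Cache: [71(c=1) 21(c=5)]
  12. access 34: MISS, evict 71(c=1). Cache: [34(c=1) 21(c=5)]
  13. access 21: HIT, count now 6. Cache: [34(c=1) 21(c=6)]
  14. access 21: HIT, count now 7. Cache: [34(c=1) 21(c=7)]
  15. access 34: HIT, count now 2. Cache: [34(c=2) 21(c=7)]
  16. access 71: MISS, evict 34(c=2). Cache: [71(c=1) 21(c=7)]
  17. access 71: HIT, count now 2. Cache: [71(c=2) 21(c=7)]
  18. access 48: MISS, evict 71(c=2). Cache: [48(c=1) 21(c=7)]
  19. access 48: HIT, count now 2. Cache: [48(c=2) 21(c=7)]
  20. access 78: MISS, evict 48(c=2). Cache: [78(c=1) 21(c=7)]
  21. access 71: MISS, evict 78(c=1). Cache: [71(c=1) 21(c=7)]
  22. access 71: HIT, count now 2. Cache: [71(c=2) 21(c=7)]
  23. access 78: MISS, evict 71(c=2). Cache: [78(c=1) 21(c=7)]
  24. access 21: HIT, count now 8. Cache: [78(c=1) 21(c=8)]
  25. access 78: HIT, count now 2. Cache: [78(c=2) 21(c=8)]
  26. access 71: MISS, evict 78(c=2). Cache: [71(c=1) 21(c=8)]
  27. access 86: MISS, evict 71(c=1). Cache: [86(c=1) 21(c=8)]
  28. access 71: MISS, evict 86(c=1). Cache: [71(c=1) 21(c=8)]
  29. access 15: MISS, evict 71(c=1). Cache: [15(c=1) 21(c=8)]
  30. access 34: MISS, evict 15(c=1). Cache: [34(c=1) 21(c=8)]
  31. access 34: HIT, count now 2. Cache: [34(c=2) 21(c=8)]
  32. access 86: MISS, evict 34(c=2). Cache: [86(c=1) 21(c=8)]
  33. access 34: MISS, evict 86(c=1). Cache: [34(c=1) 21(c=8)]
  34. access 34: HIT, count now 2. Cache: [34(c=2) 21(c=8)]
Total: 14 hits, 20 misses, 18 evictions

Hit rate = 14/34 = 7/17

Answer: 7/17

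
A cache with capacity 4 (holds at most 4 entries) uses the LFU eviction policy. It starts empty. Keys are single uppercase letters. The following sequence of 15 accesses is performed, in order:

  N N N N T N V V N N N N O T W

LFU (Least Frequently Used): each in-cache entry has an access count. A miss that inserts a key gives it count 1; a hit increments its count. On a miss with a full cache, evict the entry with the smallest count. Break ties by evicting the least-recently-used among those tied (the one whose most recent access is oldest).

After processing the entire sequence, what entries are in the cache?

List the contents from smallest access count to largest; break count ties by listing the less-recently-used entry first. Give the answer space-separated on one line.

Answer: W V T N

Derivation:
LFU simulation (capacity=4):
  1. access N: MISS. Cache: [N(c=1)]
  2. access N: HIT, count now 2. Cache: [N(c=2)]
  3. access N: HIT, count now 3. Cache: [N(c=3)]
  4. access N: HIT, count now 4. Cache: [N(c=4)]
  5. access T: MISS. Cache: [T(c=1) N(c=4)]
  6. access N: HIT, count now 5. Cache: [T(c=1) N(c=5)]
  7. access V: MISS. Cache: [T(c=1) V(c=1) N(c=5)]
  8. access V: HIT, count now 2. Cache: [T(c=1) V(c=2) N(c=5)]
  9. access N: HIT, count now 6. Cache: [T(c=1) V(c=2) N(c=6)]
  10. access N: HIT, count now 7. Cache: [T(c=1) V(c=2) N(c=7)]
  11. access N: HIT, count now 8. Cache: [T(c=1) V(c=2) N(c=8)]
  12. access N: HIT, count now 9. Cache: [T(c=1) V(c=2) N(c=9)]
  13. access O: MISS. Cache: [T(c=1) O(c=1) V(c=2) N(c=9)]
  14. access T: HIT, count now 2. Cache: [O(c=1) V(c=2) T(c=2) N(c=9)]
  15. access W: MISS, evict O(c=1). Cache: [W(c=1) V(c=2) T(c=2) N(c=9)]
Total: 10 hits, 5 misses, 1 evictions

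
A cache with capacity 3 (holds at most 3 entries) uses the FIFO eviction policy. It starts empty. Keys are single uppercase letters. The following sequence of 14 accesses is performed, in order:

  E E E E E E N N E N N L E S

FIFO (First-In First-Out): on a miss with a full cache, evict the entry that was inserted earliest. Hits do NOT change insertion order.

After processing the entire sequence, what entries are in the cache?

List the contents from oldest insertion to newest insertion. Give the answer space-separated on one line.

FIFO simulation (capacity=3):
  1. access E: MISS. Cache (old->new): [E]
  2. access E: HIT. Cache (old->new): [E]
  3. access E: HIT. Cache (old->new): [E]
  4. access E: HIT. Cache (old->new): [E]
  5. access E: HIT. Cache (old->new): [E]
  6. access E: HIT. Cache (old->new): [E]
  7. access N: MISS. Cache (old->new): [E N]
  8. access N: HIT. Cache (old->new): [E N]
  9. access E: HIT. Cache (old->new): [E N]
  10. access N: HIT. Cache (old->new): [E N]
  11. access N: HIT. Cache (old->new): [E N]
  12. access L: MISS. Cache (old->new): [E N L]
  13. access E: HIT. Cache (old->new): [E N L]
  14. access S: MISS, evict E. Cache (old->new): [N L S]
Total: 10 hits, 4 misses, 1 evictions

Answer: N L S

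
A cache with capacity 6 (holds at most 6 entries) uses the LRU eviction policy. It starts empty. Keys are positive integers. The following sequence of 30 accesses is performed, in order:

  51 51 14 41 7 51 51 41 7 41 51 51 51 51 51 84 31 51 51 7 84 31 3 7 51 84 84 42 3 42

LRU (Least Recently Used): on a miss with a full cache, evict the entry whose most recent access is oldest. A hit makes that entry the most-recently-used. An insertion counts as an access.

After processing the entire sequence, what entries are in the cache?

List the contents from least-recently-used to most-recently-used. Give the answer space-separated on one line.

LRU simulation (capacity=6):
  1. access 51: MISS. Cache (LRU->MRU): [51]
  2. access 51: HIT. Cache (LRU->MRU): [51]
  3. access 14: MISS. Cache (LRU->MRU): [51 14]
  4. access 41: MISS. Cache (LRU->MRU): [51 14 41]
  5. access 7: MISS. Cache (LRU->MRU): [51 14 41 7]
  6. access 51: HIT. Cache (LRU->MRU): [14 41 7 51]
  7. access 51: HIT. Cache (LRU->MRU): [14 41 7 51]
  8. access 41: HIT. Cache (LRU->MRU): [14 7 51 41]
  9. access 7: HIT. Cache (LRU->MRU): [14 51 41 7]
  10. access 41: HIT. Cache (LRU->MRU): [14 51 7 41]
  11. access 51: HIT. Cache (LRU->MRU): [14 7 41 51]
  12. access 51: HIT. Cache (LRU->MRU): [14 7 41 51]
  13. access 51: HIT. Cache (LRU->MRU): [14 7 41 51]
  14. access 51: HIT. Cache (LRU->MRU): [14 7 41 51]
  15. access 51: HIT. Cache (LRU->MRU): [14 7 41 51]
  16. access 84: MISS. Cache (LRU->MRU): [14 7 41 51 84]
  17. access 31: MISS. Cache (LRU->MRU): [14 7 41 51 84 31]
  18. access 51: HIT. Cache (LRU->MRU): [14 7 41 84 31 51]
  19. access 51: HIT. Cache (LRU->MRU): [14 7 41 84 31 51]
  20. access 7: HIT. Cache (LRU->MRU): [14 41 84 31 51 7]
  21. access 84: HIT. Cache (LRU->MRU): [14 41 31 51 7 84]
  22. access 31: HIT. Cache (LRU->MRU): [14 41 51 7 84 31]
  23. access 3: MISS, evict 14. Cache (LRU->MRU): [41 51 7 84 31 3]
  24. access 7: HIT. Cache (LRU->MRU): [41 51 84 31 3 7]
  25. access 51: HIT. Cache (LRU->MRU): [41 84 31 3 7 51]
  26. access 84: HIT. Cache (LRU->MRU): [41 31 3 7 51 84]
  27. access 84: HIT. Cache (LRU->MRU): [41 31 3 7 51 84]
  28. access 42: MISS, evict 41. Cache (LRU->MRU): [31 3 7 51 84 42]
  29. access 3: HIT. Cache (LRU->MRU): [31 7 51 84 42 3]
  30. access 42: HIT. Cache (LRU->MRU): [31 7 51 84 3 42]
Total: 22 hits, 8 misses, 2 evictions

Answer: 31 7 51 84 3 42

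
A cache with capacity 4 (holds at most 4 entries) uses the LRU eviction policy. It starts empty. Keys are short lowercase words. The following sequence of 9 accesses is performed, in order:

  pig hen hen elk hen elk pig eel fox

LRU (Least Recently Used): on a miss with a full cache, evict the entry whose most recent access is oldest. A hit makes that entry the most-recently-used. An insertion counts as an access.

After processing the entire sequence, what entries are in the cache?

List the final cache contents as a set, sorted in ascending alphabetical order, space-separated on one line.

LRU simulation (capacity=4):
  1. access pig: MISS. Cache (LRU->MRU): [pig]
  2. access hen: MISS. Cache (LRU->MRU): [pig hen]
  3. access hen: HIT. Cache (LRU->MRU): [pig hen]
  4. access elk: MISS. Cache (LRU->MRU): [pig hen elk]
  5. access hen: HIT. Cache (LRU->MRU): [pig elk hen]
  6. access elk: HIT. Cache (LRU->MRU): [pig hen elk]
  7. access pig: HIT. Cache (LRU->MRU): [hen elk pig]
  8. access eel: MISS. Cache (LRU->MRU): [hen elk pig eel]
  9. access fox: MISS, evict hen. Cache (LRU->MRU): [elk pig eel fox]
Total: 4 hits, 5 misses, 1 evictions

Answer: eel elk fox pig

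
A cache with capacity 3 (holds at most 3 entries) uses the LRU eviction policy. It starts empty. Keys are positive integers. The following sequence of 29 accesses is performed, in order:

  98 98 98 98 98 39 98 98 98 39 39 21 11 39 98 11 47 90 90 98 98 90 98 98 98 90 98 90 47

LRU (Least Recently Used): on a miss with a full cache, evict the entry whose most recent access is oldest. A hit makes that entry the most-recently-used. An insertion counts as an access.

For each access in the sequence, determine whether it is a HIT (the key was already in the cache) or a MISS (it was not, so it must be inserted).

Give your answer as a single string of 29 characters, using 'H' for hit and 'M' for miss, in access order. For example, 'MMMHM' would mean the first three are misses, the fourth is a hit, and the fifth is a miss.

LRU simulation (capacity=3):
  1. access 98: MISS. Cache (LRU->MRU): [98]
  2. access 98: HIT. Cache (LRU->MRU): [98]
  3. access 98: HIT. Cache (LRU->MRU): [98]
  4. access 98: HIT. Cache (LRU->MRU): [98]
  5. access 98: HIT. Cache (LRU->MRU): [98]
  6. access 39: MISS. Cache (LRU->MRU): [98 39]
  7. access 98: HIT. Cache (LRU->MRU): [39 98]
  8. access 98: HIT. Cache (LRU->MRU): [39 98]
  9. access 98: HIT. Cache (LRU->MRU): [39 98]
  10. access 39: HIT. Cache (LRU->MRU): [98 39]
  11. access 39: HIT. Cache (LRU->MRU): [98 39]
  12. access 21: MISS. Cache (LRU->MRU): [98 39 21]
  13. access 11: MISS, evict 98. Cache (LRU->MRU): [39 21 11]
  14. access 39: HIT. Cache (LRU->MRU): [21 11 39]
  15. access 98: MISS, evict 21. Cache (LRU->MRU): [11 39 98]
  16. access 11: HIT. Cache (LRU->MRU): [39 98 11]
  17. access 47: MISS, evict 39. Cache (LRU->MRU): [98 11 47]
  18. access 90: MISS, evict 98. Cache (LRU->MRU): [11 47 90]
  19. access 90: HIT. Cache (LRU->MRU): [11 47 90]
  20. access 98: MISS, evict 11. Cache (LRU->MRU): [47 90 98]
  21. access 98: HIT. Cache (LRU->MRU): [47 90 98]
  22. access 90: HIT. Cache (LRU->MRU): [47 98 90]
  23. access 98: HIT. Cache (LRU->MRU): [47 90 98]
  24. access 98: HIT. Cache (LRU->MRU): [47 90 98]
  25. access 98: HIT. Cache (LRU->MRU): [47 90 98]
  26. access 90: HIT. Cache (LRU->MRU): [47 98 90]
  27. access 98: HIT. Cache (LRU->MRU): [47 90 98]
  28. access 90: HIT. Cache (LRU->MRU): [47 98 90]
  29. access 47: HIT. Cache (LRU->MRU): [98 90 47]
Total: 21 hits, 8 misses, 5 evictions

Answer: MHHHHMHHHHHMMHMHMMHMHHHHHHHHH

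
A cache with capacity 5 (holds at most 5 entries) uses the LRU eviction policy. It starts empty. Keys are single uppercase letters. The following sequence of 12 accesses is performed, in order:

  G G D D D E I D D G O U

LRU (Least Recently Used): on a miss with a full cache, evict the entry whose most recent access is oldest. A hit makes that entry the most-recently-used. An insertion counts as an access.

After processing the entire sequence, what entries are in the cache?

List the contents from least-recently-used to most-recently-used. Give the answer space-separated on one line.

Answer: I D G O U

Derivation:
LRU simulation (capacity=5):
  1. access G: MISS. Cache (LRU->MRU): [G]
  2. access G: HIT. Cache (LRU->MRU): [G]
  3. access D: MISS. Cache (LRU->MRU): [G D]
  4. access D: HIT. Cache (LRU->MRU): [G D]
  5. access D: HIT. Cache (LRU->MRU): [G D]
  6. access E: MISS. Cache (LRU->MRU): [G D E]
  7. access I: MISS. Cache (LRU->MRU): [G D E I]
  8. access D: HIT. Cache (LRU->MRU): [G E I D]
  9. access D: HIT. Cache (LRU->MRU): [G E I D]
  10. access G: HIT. Cache (LRU->MRU): [E I D G]
  11. access O: MISS. Cache (LRU->MRU): [E I D G O]
  12. access U: MISS, evict E. Cache (LRU->MRU): [I D G O U]
Total: 6 hits, 6 misses, 1 evictions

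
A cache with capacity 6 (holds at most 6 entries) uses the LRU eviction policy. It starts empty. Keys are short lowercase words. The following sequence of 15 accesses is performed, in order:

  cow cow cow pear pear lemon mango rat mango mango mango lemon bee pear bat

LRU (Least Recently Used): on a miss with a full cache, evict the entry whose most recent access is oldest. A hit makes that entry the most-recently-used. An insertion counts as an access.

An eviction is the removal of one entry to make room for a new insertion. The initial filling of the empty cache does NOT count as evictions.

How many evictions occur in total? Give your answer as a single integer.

LRU simulation (capacity=6):
  1. access cow: MISS. Cache (LRU->MRU): [cow]
  2. access cow: HIT. Cache (LRU->MRU): [cow]
  3. access cow: HIT. Cache (LRU->MRU): [cow]
  4. access pear: MISS. Cache (LRU->MRU): [cow pear]
  5. access pear: HIT. Cache (LRU->MRU): [cow pear]
  6. access lemon: MISS. Cache (LRU->MRU): [cow pear lemon]
  7. access mango: MISS. Cache (LRU->MRU): [cow pear lemon mango]
  8. access rat: MISS. Cache (LRU->MRU): [cow pear lemon mango rat]
  9. access mango: HIT. Cache (LRU->MRU): [cow pear lemon rat mango]
  10. access mango: HIT. Cache (LRU->MRU): [cow pear lemon rat mango]
  11. access mango: HIT. Cache (LRU->MRU): [cow pear lemon rat mango]
  12. access lemon: HIT. Cache (LRU->MRU): [cow pear rat mango lemon]
  13. access bee: MISS. Cache (LRU->MRU): [cow pear rat mango lemon bee]
  14. access pear: HIT. Cache (LRU->MRU): [cow rat mango lemon bee pear]
  15. access bat: MISS, evict cow. Cache (LRU->MRU): [rat mango lemon bee pear bat]
Total: 8 hits, 7 misses, 1 evictions

Answer: 1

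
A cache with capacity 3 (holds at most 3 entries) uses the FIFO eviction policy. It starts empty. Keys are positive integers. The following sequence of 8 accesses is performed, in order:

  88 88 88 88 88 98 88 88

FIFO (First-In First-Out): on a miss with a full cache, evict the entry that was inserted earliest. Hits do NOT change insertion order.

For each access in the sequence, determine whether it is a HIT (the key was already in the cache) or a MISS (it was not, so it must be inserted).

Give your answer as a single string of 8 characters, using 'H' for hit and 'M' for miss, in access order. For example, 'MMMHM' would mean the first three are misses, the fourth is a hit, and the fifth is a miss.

FIFO simulation (capacity=3):
  1. access 88: MISS. Cache (old->new): [88]
  2. access 88: HIT. Cache (old->new): [88]
  3. access 88: HIT. Cache (old->new): [88]
  4. access 88: HIT. Cache (old->new): [88]
  5. access 88: HIT. Cache (old->new): [88]
  6. access 98: MISS. Cache (old->new): [88 98]
  7. access 88: HIT. Cache (old->new): [88 98]
  8. access 88: HIT. Cache (old->new): [88 98]
Total: 6 hits, 2 misses, 0 evictions

Answer: MHHHHMHH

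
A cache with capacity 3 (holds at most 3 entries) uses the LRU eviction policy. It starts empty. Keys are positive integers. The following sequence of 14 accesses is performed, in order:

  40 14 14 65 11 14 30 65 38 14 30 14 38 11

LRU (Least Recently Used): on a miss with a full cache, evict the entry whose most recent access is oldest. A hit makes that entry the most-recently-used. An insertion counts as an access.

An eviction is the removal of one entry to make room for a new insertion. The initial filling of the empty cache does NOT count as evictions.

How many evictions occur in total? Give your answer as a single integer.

LRU simulation (capacity=3):
  1. access 40: MISS. Cache (LRU->MRU): [40]
  2. access 14: MISS. Cache (LRU->MRU): [40 14]
  3. access 14: HIT. Cache (LRU->MRU): [40 14]
  4. access 65: MISS. Cache (LRU->MRU): [40 14 65]
  5. access 11: MISS, evict 40. Cache (LRU->MRU): [14 65 11]
  6. access 14: HIT. Cache (LRU->MRU): [65 11 14]
  7. access 30: MISS, evict 65. Cache (LRU->MRU): [11 14 30]
  8. access 65: MISS, evict 11. Cache (LRU->MRU): [14 30 65]
  9. access 38: MISS, evict 14. Cache (LRU->MRU): [30 65 38]
  10. access 14: MISS, evict 30. Cache (LRU->MRU): [65 38 14]
  11. access 30: MISS, evict 65. Cache (LRU->MRU): [38 14 30]
  12. access 14: HIT. Cache (LRU->MRU): [38 30 14]
  13. access 38: HIT. Cache (LRU->MRU): [30 14 38]
  14. access 11: MISS, evict 30. Cache (LRU->MRU): [14 38 11]
Total: 4 hits, 10 misses, 7 evictions

Answer: 7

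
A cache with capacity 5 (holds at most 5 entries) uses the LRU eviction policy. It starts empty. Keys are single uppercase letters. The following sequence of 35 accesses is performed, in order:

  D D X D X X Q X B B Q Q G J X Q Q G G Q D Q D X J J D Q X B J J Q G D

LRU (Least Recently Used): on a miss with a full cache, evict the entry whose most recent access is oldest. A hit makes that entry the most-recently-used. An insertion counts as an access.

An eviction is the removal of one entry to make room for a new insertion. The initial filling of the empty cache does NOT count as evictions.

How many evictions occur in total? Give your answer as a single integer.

LRU simulation (capacity=5):
  1. access D: MISS. Cache (LRU->MRU): [D]
  2. access D: HIT. Cache (LRU->MRU): [D]
  3. access X: MISS. Cache (LRU->MRU): [D X]
  4. access D: HIT. Cache (LRU->MRU): [X D]
  5. access X: HIT. Cache (LRU->MRU): [D X]
  6. access X: HIT. Cache (LRU->MRU): [D X]
  7. access Q: MISS. Cache (LRU->MRU): [D X Q]
  8. access X: HIT. Cache (LRU->MRU): [D Q X]
  9. access B: MISS. Cache (LRU->MRU): [D Q X B]
  10. access B: HIT. Cache (LRU->MRU): [D Q X B]
  11. access Q: HIT. Cache (LRU->MRU): [D X B Q]
  12. access Q: HIT. Cache (LRU->MRU): [D X B Q]
  13. access G: MISS. Cache (LRU->MRU): [D X B Q G]
  14. access J: MISS, evict D. Cache (LRU->MRU): [X B Q G J]
  15. access X: HIT. Cache (LRU->MRU): [B Q G J X]
  16. access Q: HIT. Cache (LRU->MRU): [B G J X Q]
  17. access Q: HIT. Cache (LRU->MRU): [B G J X Q]
  18. access G: HIT. Cache (LRU->MRU): [B J X Q G]
  19. access G: HIT. Cache (LRU->MRU): [B J X Q G]
  20. access Q: HIT. Cache (LRU->MRU): [B J X G Q]
  21. access D: MISS, evict B. Cache (LRU->MRU): [J X G Q D]
  22. access Q: HIT. Cache (LRU->MRU): [J X G D Q]
  23. access D: HIT. Cache (LRU->MRU): [J X G Q D]
  24. access X: HIT. Cache (LRU->MRU): [J G Q D X]
  25. access J: HIT. Cache (LRU->MRU): [G Q D X J]
  26. access J: HIT. Cache (LRU->MRU): [G Q D X J]
  27. access D: HIT. Cache (LRU->MRU): [G Q X J D]
  28. access Q: HIT. Cache (LRU->MRU): [G X J D Q]
  29. access X: HIT. Cache (LRU->MRU): [G J D Q X]
  30. access B: MISS, evict G. Cache (LRU->MRU): [J D Q X B]
  31. access J: HIT. Cache (LRU->MRU): [D Q X B J]
  32. access J: HIT. Cache (LRU->MRU): [D Q X B J]
  33. access Q: HIT. Cache (LRU->MRU): [D X B J Q]
  34. access G: MISS, evict D. Cache (LRU->MRU): [X B J Q G]
  35. access D: MISS, evict X. Cache (LRU->MRU): [B J Q G D]
Total: 25 hits, 10 misses, 5 evictions

Answer: 5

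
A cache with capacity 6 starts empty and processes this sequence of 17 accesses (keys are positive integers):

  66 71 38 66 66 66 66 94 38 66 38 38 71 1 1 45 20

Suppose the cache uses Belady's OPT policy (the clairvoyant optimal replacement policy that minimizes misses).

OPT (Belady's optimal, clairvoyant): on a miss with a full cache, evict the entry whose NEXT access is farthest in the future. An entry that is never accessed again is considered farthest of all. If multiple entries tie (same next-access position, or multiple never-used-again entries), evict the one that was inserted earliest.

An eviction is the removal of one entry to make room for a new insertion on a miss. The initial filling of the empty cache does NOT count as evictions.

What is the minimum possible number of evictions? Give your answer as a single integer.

OPT (Belady) simulation (capacity=6):
  1. access 66: MISS. Cache: [66]
  2. access 71: MISS. Cache: [66 71]
  3. access 38: MISS. Cache: [66 71 38]
  4. access 66: HIT. Next use of 66: step 5. Cache: [66 71 38]
  5. access 66: HIT. Next use of 66: step 6. Cache: [66 71 38]
  6. access 66: HIT. Next use of 66: step 7. Cache: [66 71 38]
  7. access 66: HIT. Next use of 66: step 10. Cache: [66 71 38]
  8. access 94: MISS. Cache: [66 71 38 94]
  9. access 38: HIT. Next use of 38: step 11. Cache: [66 71 38 94]
  10. access 66: HIT. Next use of 66: never. Cache: [66 71 38 94]
  11. access 38: HIT. Next use of 38: step 12. Cache: [66 71 38 94]
  12. access 38: HIT. Next use of 38: never. Cache: [66 71 38 94]
  13. access 71: HIT. Next use of 71: never. Cache: [66 71 38 94]
  14. access 1: MISS. Cache: [66 71 38 94 1]
  15. access 1: HIT. Next use of 1: never. Cache: [66 71 38 94 1]
  16. access 45: MISS. Cache: [66 71 38 94 1 45]
  17. access 20: MISS, evict 66 (next use: never). Cache: [71 38 94 1 45 20]
Total: 10 hits, 7 misses, 1 evictions

Answer: 1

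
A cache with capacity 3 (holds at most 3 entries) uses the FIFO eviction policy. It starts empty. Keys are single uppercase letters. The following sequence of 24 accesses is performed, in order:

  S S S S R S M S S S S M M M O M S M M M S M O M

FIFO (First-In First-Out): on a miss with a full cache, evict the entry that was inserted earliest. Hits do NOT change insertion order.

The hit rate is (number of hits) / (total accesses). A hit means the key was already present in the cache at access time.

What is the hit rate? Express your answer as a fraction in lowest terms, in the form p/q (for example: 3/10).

Answer: 19/24

Derivation:
FIFO simulation (capacity=3):
  1. access S: MISS. Cache (old->new): [S]
  2. access S: HIT. Cache (old->new): [S]
  3. access S: HIT. Cache (old->new): [S]
  4. access S: HIT. Cache (old->new): [S]
  5. access R: MISS. Cache (old->new): [S R]
  6. access S: HIT. Cache (old->new): [S R]
  7. access M: MISS. Cache (old->new): [S R M]
  8. access S: HIT. Cache (old->new): [S R M]
  9. access S: HIT. Cache (old->new): [S R M]
  10. access S: HIT. Cache (old->new): [S R M]
  11. access S: HIT. Cache (old->new): [S R M]
  12. access M: HIT. Cache (old->new): [S R M]
  13. access M: HIT. Cache (old->new): [S R M]
  14. access M: HIT. Cache (old->new): [S R M]
  15. access O: MISS, evict S. Cache (old->new): [R M O]
  16. access M: HIT. Cache (old->new): [R M O]
  17. access S: MISS, evict R. Cache (old->new): [M O S]
  18. access M: HIT. Cache (old->new): [M O S]
  19. access M: HIT. Cache (old->new): [M O S]
  20. access M: HIT. Cache (old->new): [M O S]
  21. access S: HIT. Cache (old->new): [M O S]
  22. access M: HIT. Cache (old->new): [M O S]
  23. access O: HIT. Cache (old->new): [M O S]
  24. access M: HIT. Cache (old->new): [M O S]
Total: 19 hits, 5 misses, 2 evictions

Hit rate = 19/24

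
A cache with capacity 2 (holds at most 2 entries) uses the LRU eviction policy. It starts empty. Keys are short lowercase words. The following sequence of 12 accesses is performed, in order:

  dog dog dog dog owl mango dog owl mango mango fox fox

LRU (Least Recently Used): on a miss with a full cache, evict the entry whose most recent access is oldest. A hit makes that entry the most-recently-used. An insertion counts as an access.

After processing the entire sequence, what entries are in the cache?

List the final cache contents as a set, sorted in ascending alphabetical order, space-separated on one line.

Answer: fox mango

Derivation:
LRU simulation (capacity=2):
  1. access dog: MISS. Cache (LRU->MRU): [dog]
  2. access dog: HIT. Cache (LRU->MRU): [dog]
  3. access dog: HIT. Cache (LRU->MRU): [dog]
  4. access dog: HIT. Cache (LRU->MRU): [dog]
  5. access owl: MISS. Cache (LRU->MRU): [dog owl]
  6. access mango: MISS, evict dog. Cache (LRU->MRU): [owl mango]
  7. access dog: MISS, evict owl. Cache (LRU->MRU): [mango dog]
  8. access owl: MISS, evict mango. Cache (LRU->MRU): [dog owl]
  9. access mango: MISS, evict dog. Cache (LRU->MRU): [owl mango]
  10. access mango: HIT. Cache (LRU->MRU): [owl mango]
  11. access fox: MISS, evict owl. Cache (LRU->MRU): [mango fox]
  12. access fox: HIT. Cache (LRU->MRU): [mango fox]
Total: 5 hits, 7 misses, 5 evictions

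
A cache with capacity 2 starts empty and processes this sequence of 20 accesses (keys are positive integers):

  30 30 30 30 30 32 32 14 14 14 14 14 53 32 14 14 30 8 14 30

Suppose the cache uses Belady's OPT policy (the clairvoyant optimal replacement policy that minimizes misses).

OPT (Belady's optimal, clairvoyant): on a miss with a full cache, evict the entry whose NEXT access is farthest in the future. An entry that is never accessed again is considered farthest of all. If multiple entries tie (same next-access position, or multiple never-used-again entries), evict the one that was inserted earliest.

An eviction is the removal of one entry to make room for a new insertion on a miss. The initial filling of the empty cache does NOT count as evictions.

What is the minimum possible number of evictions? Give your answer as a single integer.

OPT (Belady) simulation (capacity=2):
  1. access 30: MISS. Cache: [30]
  2. access 30: HIT. Next use of 30: step 3. Cache: [30]
  3. access 30: HIT. Next use of 30: step 4. Cache: [30]
  4. access 30: HIT. Next use of 30: step 5. Cache: [30]
  5. access 30: HIT. Next use of 30: step 17. Cache: [30]
  6. access 32: MISS. Cache: [30 32]
  7. access 32: HIT. Next use of 32: step 14. Cache: [30 32]
  8. access 14: MISS, evict 30 (next use: step 17). Cache: [32 14]
  9. access 14: HIT. Next use of 14: step 10. Cache: [32 14]
  10. access 14: HIT. Next use of 14: step 11. Cache: [32 14]
  11. access 14: HIT. Next use of 14: step 12. Cache: [32 14]
  12. access 14: HIT. Next use of 14: step 15. Cache: [32 14]
  13. access 53: MISS, evict 14 (next use: step 15). Cache: [32 53]
  14. access 32: HIT. Next use of 32: never. Cache: [32 53]
  15. access 14: MISS, evict 32 (next use: never). Cache: [53 14]
  16. access 14: HIT. Next use of 14: step 19. Cache: [53 14]
  17. access 30: MISS, evict 53 (next use: never). Cache: [14 30]
  18. access 8: MISS, evict 30 (next use: step 20). Cache: [14 8]
  19. access 14: HIT. Next use of 14: never. Cache: [14 8]
  20. access 30: MISS, evict 14 (next use: never). Cache: [8 30]
Total: 12 hits, 8 misses, 6 evictions

Answer: 6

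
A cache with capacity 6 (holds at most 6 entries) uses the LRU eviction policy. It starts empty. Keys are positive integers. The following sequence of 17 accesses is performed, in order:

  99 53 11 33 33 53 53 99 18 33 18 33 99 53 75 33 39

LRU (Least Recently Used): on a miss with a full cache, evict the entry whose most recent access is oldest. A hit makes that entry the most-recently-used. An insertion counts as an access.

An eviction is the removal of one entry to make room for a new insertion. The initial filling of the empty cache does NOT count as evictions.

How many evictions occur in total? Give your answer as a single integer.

LRU simulation (capacity=6):
  1. access 99: MISS. Cache (LRU->MRU): [99]
  2. access 53: MISS. Cache (LRU->MRU): [99 53]
  3. access 11: MISS. Cache (LRU->MRU): [99 53 11]
  4. access 33: MISS. Cache (LRU->MRU): [99 53 11 33]
  5. access 33: HIT. Cache (LRU->MRU): [99 53 11 33]
  6. access 53: HIT. Cache (LRU->MRU): [99 11 33 53]
  7. access 53: HIT. Cache (LRU->MRU): [99 11 33 53]
  8. access 99: HIT. Cache (LRU->MRU): [11 33 53 99]
  9. access 18: MISS. Cache (LRU->MRU): [11 33 53 99 18]
  10. access 33: HIT. Cache (LRU->MRU): [11 53 99 18 33]
  11. access 18: HIT. Cache (LRU->MRU): [11 53 99 33 18]
  12. access 33: HIT. Cache (LRU->MRU): [11 53 99 18 33]
  13. access 99: HIT. Cache (LRU->MRU): [11 53 18 33 99]
  14. access 53: HIT. Cache (LRU->MRU): [11 18 33 99 53]
  15. access 75: MISS. Cache (LRU->MRU): [11 18 33 99 53 75]
  16. access 33: HIT. Cache (LRU->MRU): [11 18 99 53 75 33]
  17. access 39: MISS, evict 11. Cache (LRU->MRU): [18 99 53 75 33 39]
Total: 10 hits, 7 misses, 1 evictions

Answer: 1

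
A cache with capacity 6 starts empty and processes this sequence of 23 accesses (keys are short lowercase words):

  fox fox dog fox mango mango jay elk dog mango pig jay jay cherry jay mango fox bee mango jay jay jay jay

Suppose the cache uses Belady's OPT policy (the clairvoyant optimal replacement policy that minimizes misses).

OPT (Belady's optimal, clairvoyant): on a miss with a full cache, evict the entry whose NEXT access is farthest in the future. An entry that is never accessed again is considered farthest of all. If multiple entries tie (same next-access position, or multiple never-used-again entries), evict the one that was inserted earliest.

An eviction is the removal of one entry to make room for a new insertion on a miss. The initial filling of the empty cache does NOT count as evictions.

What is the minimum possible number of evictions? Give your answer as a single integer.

Answer: 2

Derivation:
OPT (Belady) simulation (capacity=6):
  1. access fox: MISS. Cache: [fox]
  2. access fox: HIT. Next use of fox: step 4. Cache: [fox]
  3. access dog: MISS. Cache: [fox dog]
  4. access fox: HIT. Next use of fox: step 17. Cache: [fox dog]
  5. access mango: MISS. Cache: [fox dog mango]
  6. access mango: HIT. Next use of mango: step 10. Cache: [fox dog mango]
  7. access jay: MISS. Cache: [fox dog mango jay]
  8. access elk: MISS. Cache: [fox dog mango jay elk]
  9. access dog: HIT. Next use of dog: never. Cache: [fox dog mango jay elk]
  10. access mango: HIT. Next use of mango: step 16. Cache: [fox dog mango jay elk]
  11. access pig: MISS. Cache: [fox dog mango jay elk pig]
  12. access jay: HIT. Next use of jay: step 13. Cache: [fox dog mango jay elk pig]
  13. access jay: HIT. Next use of jay: step 15. Cache: [fox dog mango jay elk pig]
  14. access cherry: MISS, evict dog (next use: never). Cache: [fox mango jay elk pig cherry]
  15. access jay: HIT. Next use of jay: step 20. Cache: [fox mango jay elk pig cherry]
  16. access mango: HIT. Next use of mango: step 19. Cache: [fox mango jay elk pig cherry]
  17. access fox: HIT. Next use of fox: never. Cache: [fox mango jay elk pig cherry]
  18. access bee: MISS, evict fox (next use: never). Cache: [mango jay elk pig cherry bee]
  19. access mango: HIT. Next use of mango: never. Cache: [mango jay elk pig cherry bee]
  20. access jay: HIT. Next use of jay: step 21. Cache: [mango jay elk pig cherry bee]
  21. access jay: HIT. Next use of jay: step 22. Cache: [mango jay elk pig cherry bee]
  22. access jay: HIT. Next use of jay: step 23. Cache: [mango jay elk pig cherry bee]
  23. access jay: HIT. Next use of jay: never. Cache: [mango jay elk pig cherry bee]
Total: 15 hits, 8 misses, 2 evictions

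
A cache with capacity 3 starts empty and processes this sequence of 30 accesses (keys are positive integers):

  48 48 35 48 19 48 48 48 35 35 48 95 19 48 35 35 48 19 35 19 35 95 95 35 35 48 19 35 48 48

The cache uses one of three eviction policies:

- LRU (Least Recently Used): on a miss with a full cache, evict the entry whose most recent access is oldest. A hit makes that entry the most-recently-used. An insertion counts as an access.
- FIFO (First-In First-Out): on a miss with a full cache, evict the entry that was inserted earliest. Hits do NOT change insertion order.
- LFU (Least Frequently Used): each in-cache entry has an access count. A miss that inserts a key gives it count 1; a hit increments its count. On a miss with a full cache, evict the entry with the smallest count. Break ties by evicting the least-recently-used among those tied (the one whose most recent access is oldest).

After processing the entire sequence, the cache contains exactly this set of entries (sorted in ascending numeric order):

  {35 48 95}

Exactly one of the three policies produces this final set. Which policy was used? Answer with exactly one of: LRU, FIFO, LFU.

Answer: FIFO

Derivation:
Simulating under each policy and comparing final sets:
  LRU: final set = {19 35 48} -> differs
  FIFO: final set = {35 48 95} -> MATCHES target
  LFU: final set = {19 35 48} -> differs
Only FIFO produces the target set.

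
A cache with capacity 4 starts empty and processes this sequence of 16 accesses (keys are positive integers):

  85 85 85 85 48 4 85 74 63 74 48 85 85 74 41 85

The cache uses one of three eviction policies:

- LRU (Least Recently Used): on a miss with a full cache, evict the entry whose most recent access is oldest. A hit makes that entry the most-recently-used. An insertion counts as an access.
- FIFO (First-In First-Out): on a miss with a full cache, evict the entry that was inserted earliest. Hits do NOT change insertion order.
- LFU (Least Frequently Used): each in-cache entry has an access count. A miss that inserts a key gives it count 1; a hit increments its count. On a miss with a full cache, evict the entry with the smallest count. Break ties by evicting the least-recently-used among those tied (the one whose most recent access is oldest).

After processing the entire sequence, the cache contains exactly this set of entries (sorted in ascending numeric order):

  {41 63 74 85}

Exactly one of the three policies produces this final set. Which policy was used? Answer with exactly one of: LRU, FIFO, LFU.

Simulating under each policy and comparing final sets:
  LRU: final set = {41 48 74 85} -> differs
  FIFO: final set = {41 63 74 85} -> MATCHES target
  LFU: final set = {41 48 74 85} -> differs
Only FIFO produces the target set.

Answer: FIFO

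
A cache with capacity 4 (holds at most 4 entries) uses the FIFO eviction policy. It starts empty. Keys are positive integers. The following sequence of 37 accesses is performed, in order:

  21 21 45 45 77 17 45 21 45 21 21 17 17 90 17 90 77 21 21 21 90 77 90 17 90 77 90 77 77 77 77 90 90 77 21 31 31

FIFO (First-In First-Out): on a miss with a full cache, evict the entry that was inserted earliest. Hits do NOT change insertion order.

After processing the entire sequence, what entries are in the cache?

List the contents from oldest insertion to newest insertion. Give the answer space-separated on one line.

Answer: 17 90 21 31

Derivation:
FIFO simulation (capacity=4):
  1. access 21: MISS. Cache (old->new): [21]
  2. access 21: HIT. Cache (old->new): [21]
  3. access 45: MISS. Cache (old->new): [21 45]
  4. access 45: HIT. Cache (old->new): [21 45]
  5. access 77: MISS. Cache (old->new): [21 45 77]
  6. access 17: MISS. Cache (old->new): [21 45 77 17]
  7. access 45: HIT. Cache (old->new): [21 45 77 17]
  8. access 21: HIT. Cache (old->new): [21 45 77 17]
  9. access 45: HIT. Cache (old->new): [21 45 77 17]
  10. access 21: HIT. Cache (old->new): [21 45 77 17]
  11. access 21: HIT. Cache (old->new): [21 45 77 17]
  12. access 17: HIT. Cache (old->new): [21 45 77 17]
  13. access 17: HIT. Cache (old->new): [21 45 77 17]
  14. access 90: MISS, evict 21. Cache (old->new): [45 77 17 90]
  15. access 17: HIT. Cache (old->new): [45 77 17 90]
  16. access 90: HIT. Cache (old->new): [45 77 17 90]
  17. access 77: HIT. Cache (old->new): [45 77 17 90]
  18. access 21: MISS, evict 45. Cache (old->new): [77 17 90 21]
  19. access 21: HIT. Cache (old->new): [77 17 90 21]
  20. access 21: HIT. Cache (old->new): [77 17 90 21]
  21. access 90: HIT. Cache (old->new): [77 17 90 21]
  22. access 77: HIT. Cache (old->new): [77 17 90 21]
  23. access 90: HIT. Cache (old->new): [77 17 90 21]
  24. access 17: HIT. Cache (old->new): [77 17 90 21]
  25. access 90: HIT. Cache (old->new): [77 17 90 21]
  26. access 77: HIT. Cache (old->new): [77 17 90 21]
  27. access 90: HIT. Cache (old->new): [77 17 90 21]
  28. access 77: HIT. Cache (old->new): [77 17 90 21]
  29. access 77: HIT. Cache (old->new): [77 17 90 21]
  30. access 77: HIT. Cache (old->new): [77 17 90 21]
  31. access 77: HIT. Cache (old->new): [77 17 90 21]
  32. access 90: HIT. Cache (old->new): [77 17 90 21]
  33. access 90: HIT. Cache (old->new): [77 17 90 21]
  34. access 77: HIT. Cache (old->new): [77 17 90 21]
  35. access 21: HIT. Cache (old->new): [77 17 90 21]
  36. access 31: MISS, evict 77. Cache (old->new): [17 90 21 31]
  37. access 31: HIT. Cache (old->new): [17 90 21 31]
Total: 30 hits, 7 misses, 3 evictions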